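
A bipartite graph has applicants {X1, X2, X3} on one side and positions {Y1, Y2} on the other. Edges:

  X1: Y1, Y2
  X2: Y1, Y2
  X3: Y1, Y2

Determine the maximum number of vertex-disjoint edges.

2

Unit-capacity flow: source→left, listed edges, right→sink; max matching = max flow.
Augmenting path X1→Y1 (+1); matched 1.
Augmenting path X2→Y2 (+1); matched 2.
No augmenting path remains; maximum matching = 2.
König certificate: {Y1, Y2} is a vertex cover of size 2 (every listed pair touches it), so no matching can be larger.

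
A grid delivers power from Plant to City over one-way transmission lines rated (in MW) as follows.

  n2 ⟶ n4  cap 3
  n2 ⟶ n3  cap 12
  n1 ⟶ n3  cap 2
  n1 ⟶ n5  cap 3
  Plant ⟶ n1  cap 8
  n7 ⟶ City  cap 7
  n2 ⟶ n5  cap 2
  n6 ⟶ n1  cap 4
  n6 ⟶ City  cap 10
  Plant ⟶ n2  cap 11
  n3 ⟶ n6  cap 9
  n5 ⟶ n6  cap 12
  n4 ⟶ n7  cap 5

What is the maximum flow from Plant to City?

13

Augment Plant→n1→n3→n6→City: bottleneck 2, flow now 2.
Augment Plant→n1→n5→n6→City: bottleneck 3, flow now 5.
Augment Plant→n2→n3→n6→City: bottleneck 5, flow now 10.
Augment Plant→n2→n4→n7→City: bottleneck 3, flow now 13.
No augmenting path remains; maximum flow = 13.
In the residual graph, reachable from Plant: {Plant, n1, n2, n3, n5, n6}.
Min-cut edges: n2→n4 (3), n6→City (10); capacity 3 + 10 = 13.
This cut is saturated, so no flow can exceed 13.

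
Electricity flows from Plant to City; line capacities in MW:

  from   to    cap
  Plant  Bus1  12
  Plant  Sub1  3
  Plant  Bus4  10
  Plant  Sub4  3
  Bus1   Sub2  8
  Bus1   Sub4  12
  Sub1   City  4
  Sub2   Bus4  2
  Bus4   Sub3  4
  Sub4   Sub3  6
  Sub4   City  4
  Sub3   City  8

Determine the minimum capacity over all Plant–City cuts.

15

Augment Plant→Sub1→City: bottleneck 3, flow now 3.
Augment Plant→Sub4→City: bottleneck 3, flow now 6.
Augment Plant→Bus1→Sub4→City: bottleneck 1, flow now 7.
Augment Plant→Bus4→Sub3→City: bottleneck 4, flow now 11.
Augment Plant→Bus1→Sub4→Sub3→City: bottleneck 4, flow now 15.
No augmenting path remains; maximum flow = 15.
By max-flow min-cut, the minimum cut capacity equals the max flow.
In the residual graph, reachable from Plant: {Plant, Bus1, Sub2, Bus4, Sub4, Sub3}.
Min-cut edges: Plant→Sub1 (3), Sub4→City (4), Sub3→City (8); capacity 3 + 4 + 8 = 15.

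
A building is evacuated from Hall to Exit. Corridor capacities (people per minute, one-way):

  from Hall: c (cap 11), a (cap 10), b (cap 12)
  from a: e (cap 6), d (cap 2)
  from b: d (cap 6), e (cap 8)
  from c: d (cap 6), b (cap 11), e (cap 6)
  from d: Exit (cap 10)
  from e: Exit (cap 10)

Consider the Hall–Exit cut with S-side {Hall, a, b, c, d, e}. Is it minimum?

Yes — it is a minimum cut (capacity 20).

Given cut capacity: 10 + 10 = 20.
Augment Hall→a→d→Exit: bottleneck 2, flow now 2.
Augment Hall→a→e→Exit: bottleneck 6, flow now 8.
Augment Hall→b→d→Exit: bottleneck 6, flow now 14.
Augment Hall→b→e→Exit: bottleneck 4, flow now 18.
Augment Hall→c→d→Exit: bottleneck 2, flow now 20.
No augmenting path remains; maximum flow = 20.
Cut capacity 20 equals the max flow, so it is a minimum cut.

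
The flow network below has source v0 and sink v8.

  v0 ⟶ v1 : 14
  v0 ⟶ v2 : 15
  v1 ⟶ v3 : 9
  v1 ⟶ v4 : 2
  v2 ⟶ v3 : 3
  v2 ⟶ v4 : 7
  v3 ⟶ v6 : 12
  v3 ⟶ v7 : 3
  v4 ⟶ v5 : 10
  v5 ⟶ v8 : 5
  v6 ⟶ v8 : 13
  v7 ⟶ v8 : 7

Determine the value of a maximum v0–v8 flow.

17

Augment v0→v1→v3→v6→v8: bottleneck 9, flow now 9.
Augment v0→v1→v4→v5→v8: bottleneck 2, flow now 11.
Augment v0→v2→v3→v6→v8: bottleneck 3, flow now 14.
Augment v0→v2→v4→v5→v8: bottleneck 3, flow now 17.
No augmenting path remains; maximum flow = 17.
In the residual graph, reachable from v0: {v0, v1, v2, v4, v5}.
Min-cut edges: v1→v3 (9), v2→v3 (3), v5→v8 (5); capacity 9 + 3 + 5 = 17.
This cut is saturated, so no flow can exceed 17.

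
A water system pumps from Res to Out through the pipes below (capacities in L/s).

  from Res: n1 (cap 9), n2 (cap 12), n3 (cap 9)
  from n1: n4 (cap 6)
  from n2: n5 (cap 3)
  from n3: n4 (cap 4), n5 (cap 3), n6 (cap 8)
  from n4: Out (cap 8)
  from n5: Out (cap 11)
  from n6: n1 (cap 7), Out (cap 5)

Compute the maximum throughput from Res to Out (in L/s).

18

Augment Res→n1→n4→Out: bottleneck 6, flow now 6.
Augment Res→n2→n5→Out: bottleneck 3, flow now 9.
Augment Res→n3→n4→Out: bottleneck 2, flow now 11.
Augment Res→n3→n5→Out: bottleneck 3, flow now 14.
Augment Res→n3→n6→Out: bottleneck 4, flow now 18.
No augmenting path remains; maximum flow = 18.
In the residual graph, reachable from Res: {Res, n1, n2}.
Min-cut edges: Res→n3 (9), n1→n4 (6), n2→n5 (3); capacity 9 + 6 + 3 = 18.
This cut is saturated, so no flow can exceed 18.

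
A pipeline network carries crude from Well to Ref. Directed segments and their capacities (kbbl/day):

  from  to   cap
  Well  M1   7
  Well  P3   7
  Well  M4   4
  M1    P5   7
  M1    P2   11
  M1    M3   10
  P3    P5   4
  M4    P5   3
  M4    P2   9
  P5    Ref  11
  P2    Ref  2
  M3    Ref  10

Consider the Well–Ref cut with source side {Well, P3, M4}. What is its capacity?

23

Edges leaving {Well, P3, M4}: Well→M1 (7), P3→P5 (4), M4→P5 (3), M4→P2 (9).
Cut capacity = 7 + 4 + 3 + 9 = 23.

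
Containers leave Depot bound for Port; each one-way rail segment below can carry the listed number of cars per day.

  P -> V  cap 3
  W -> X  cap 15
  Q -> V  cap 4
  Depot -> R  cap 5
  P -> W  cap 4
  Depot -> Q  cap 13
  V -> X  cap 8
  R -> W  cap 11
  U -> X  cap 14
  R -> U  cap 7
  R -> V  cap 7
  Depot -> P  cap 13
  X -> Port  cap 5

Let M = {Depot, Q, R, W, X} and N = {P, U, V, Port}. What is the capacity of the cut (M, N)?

36

Edges leaving {Depot, Q, R, W, X}: Depot→P (13), Q→V (4), R→U (7), R→V (7), X→Port (5).
Cut capacity = 13 + 4 + 7 + 7 + 5 = 36.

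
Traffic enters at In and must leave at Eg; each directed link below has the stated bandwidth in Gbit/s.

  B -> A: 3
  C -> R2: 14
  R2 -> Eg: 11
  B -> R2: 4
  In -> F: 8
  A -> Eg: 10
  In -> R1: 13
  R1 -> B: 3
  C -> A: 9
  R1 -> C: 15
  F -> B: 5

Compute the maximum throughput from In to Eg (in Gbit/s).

Augment In→F→B→A→Eg: bottleneck 3, flow now 3.
Augment In→F→B→R2→Eg: bottleneck 2, flow now 5.
Augment In→R1→B→R2→Eg: bottleneck 2, flow now 7.
Augment In→R1→C→A→Eg: bottleneck 7, flow now 14.
Augment In→R1→C→R2→Eg: bottleneck 4, flow now 18.
No augmenting path remains; maximum flow = 18.
In the residual graph, reachable from In: {In, F}.
Min-cut edges: In→R1 (13), F→B (5); capacity 13 + 5 = 18.
This cut is saturated, so no flow can exceed 18.

18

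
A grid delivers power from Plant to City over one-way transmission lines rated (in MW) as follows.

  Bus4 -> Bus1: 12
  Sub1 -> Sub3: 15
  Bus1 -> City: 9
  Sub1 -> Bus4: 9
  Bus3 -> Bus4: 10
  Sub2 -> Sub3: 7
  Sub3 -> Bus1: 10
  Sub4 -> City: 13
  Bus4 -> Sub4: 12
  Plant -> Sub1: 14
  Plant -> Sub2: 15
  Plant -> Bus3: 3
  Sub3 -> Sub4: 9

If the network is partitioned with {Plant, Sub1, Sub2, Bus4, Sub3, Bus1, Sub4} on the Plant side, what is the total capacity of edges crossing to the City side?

Edges leaving {Plant, Sub1, Sub2, Bus4, Sub3, Bus1, Sub4}: Plant→Bus3 (3), Bus1→City (9), Sub4→City (13).
Cut capacity = 3 + 9 + 13 = 25.

25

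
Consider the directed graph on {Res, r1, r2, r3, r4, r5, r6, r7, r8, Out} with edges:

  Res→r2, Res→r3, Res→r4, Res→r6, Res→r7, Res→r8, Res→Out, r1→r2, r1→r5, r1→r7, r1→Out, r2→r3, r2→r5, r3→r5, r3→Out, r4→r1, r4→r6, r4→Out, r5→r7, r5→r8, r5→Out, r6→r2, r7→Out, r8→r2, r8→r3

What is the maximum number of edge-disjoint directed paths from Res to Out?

Assign every edge capacity 1; by Menger, the answer equals the max flow.
Path Res→Out (+1); total 1.
Path Res→r3→Out (+1); total 2.
Path Res→r4→Out (+1); total 3.
Path Res→r7→Out (+1); total 4.
Path Res→r2→r5→Out (+1); total 5.
No residual Res→Out path; max flow = 5.
Certifying cut of size 5: {Res→Out, Res→r4, r3→Out, r5→Out, r7→Out}.

5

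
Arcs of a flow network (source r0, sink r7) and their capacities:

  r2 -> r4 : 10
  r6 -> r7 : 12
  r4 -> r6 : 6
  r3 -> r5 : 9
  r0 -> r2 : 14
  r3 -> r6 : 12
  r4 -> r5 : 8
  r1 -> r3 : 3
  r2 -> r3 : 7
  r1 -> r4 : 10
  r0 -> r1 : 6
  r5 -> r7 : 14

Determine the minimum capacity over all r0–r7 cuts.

Augment r0→r1→r3→r5→r7: bottleneck 3, flow now 3.
Augment r0→r1→r4→r5→r7: bottleneck 3, flow now 6.
Augment r0→r2→r3→r5→r7: bottleneck 6, flow now 12.
Augment r0→r2→r3→r6→r7: bottleneck 1, flow now 13.
Augment r0→r2→r4→r5→r7: bottleneck 2, flow now 15.
Augment r0→r2→r4→r6→r7: bottleneck 5, flow now 20.
No augmenting path remains; maximum flow = 20.
By max-flow min-cut, the minimum cut capacity equals the max flow.
In the residual graph, reachable from r0: {r0}.
Min-cut edges: r0→r1 (6), r0→r2 (14); capacity 6 + 14 = 20.

20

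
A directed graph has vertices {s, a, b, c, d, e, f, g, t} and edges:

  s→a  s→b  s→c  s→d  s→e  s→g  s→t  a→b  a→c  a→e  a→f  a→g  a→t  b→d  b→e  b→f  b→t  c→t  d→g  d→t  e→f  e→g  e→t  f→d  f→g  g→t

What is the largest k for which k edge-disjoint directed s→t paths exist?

7

Assign every edge capacity 1; by Menger, the answer equals the max flow.
Path s→t (+1); total 1.
Path s→a→t (+1); total 2.
Path s→b→t (+1); total 3.
Path s→c→t (+1); total 4.
Path s→d→t (+1); total 5.
Path s→e→t (+1); total 6.
Path s→g→t (+1); total 7.
No residual s→t path; max flow = 7.
Certifying cut of size 7: {s→a, s→b, s→c, s→d, s→e, s→g, s→t}.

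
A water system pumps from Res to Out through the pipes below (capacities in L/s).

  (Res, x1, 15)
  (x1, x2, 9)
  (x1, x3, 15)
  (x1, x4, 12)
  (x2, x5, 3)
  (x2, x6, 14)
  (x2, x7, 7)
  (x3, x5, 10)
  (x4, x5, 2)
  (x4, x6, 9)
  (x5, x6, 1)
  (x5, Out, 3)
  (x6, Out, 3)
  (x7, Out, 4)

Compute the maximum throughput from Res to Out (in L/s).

Augment Res→x1→x2→x5→Out: bottleneck 3, flow now 3.
Augment Res→x1→x2→x6→Out: bottleneck 3, flow now 6.
Augment Res→x1→x2→x7→Out: bottleneck 3, flow now 9.
Augment Res→x1→x3→x5→x2→x7→Out: bottleneck 1, flow now 10. (uses reverse residual edge)
No augmenting path remains; maximum flow = 10.
In the residual graph, reachable from Res: {Res, x1, x2, x3, x4, x5, x6, x7}.
Min-cut edges: x5→Out (3), x6→Out (3), x7→Out (4); capacity 3 + 3 + 4 = 10.
This cut is saturated, so no flow can exceed 10.

10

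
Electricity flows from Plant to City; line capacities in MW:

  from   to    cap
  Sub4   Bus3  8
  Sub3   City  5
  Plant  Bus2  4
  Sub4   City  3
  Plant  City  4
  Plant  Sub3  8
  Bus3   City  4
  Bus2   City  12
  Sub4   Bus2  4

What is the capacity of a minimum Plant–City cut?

Augment Plant→City: bottleneck 4, flow now 4.
Augment Plant→Bus2→City: bottleneck 4, flow now 8.
Augment Plant→Sub3→City: bottleneck 5, flow now 13.
No augmenting path remains; maximum flow = 13.
By max-flow min-cut, the minimum cut capacity equals the max flow.
In the residual graph, reachable from Plant: {Plant, Sub3}.
Min-cut edges: Plant→Bus2 (4), Plant→City (4), Sub3→City (5); capacity 4 + 4 + 5 = 13.

13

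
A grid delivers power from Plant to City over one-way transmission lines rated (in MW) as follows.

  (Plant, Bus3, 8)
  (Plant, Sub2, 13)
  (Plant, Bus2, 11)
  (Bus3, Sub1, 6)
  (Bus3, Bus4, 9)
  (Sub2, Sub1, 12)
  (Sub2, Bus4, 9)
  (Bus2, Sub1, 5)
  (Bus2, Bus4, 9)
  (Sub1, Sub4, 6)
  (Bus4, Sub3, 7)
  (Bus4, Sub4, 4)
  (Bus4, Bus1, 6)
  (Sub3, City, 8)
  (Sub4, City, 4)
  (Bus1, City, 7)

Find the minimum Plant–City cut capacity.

17

Augment Plant→Bus3→Sub1→Sub4→City: bottleneck 4, flow now 4.
Augment Plant→Bus3→Bus4→Sub3→City: bottleneck 4, flow now 8.
Augment Plant→Sub2→Bus4→Sub3→City: bottleneck 3, flow now 11.
Augment Plant→Sub2→Bus4→Bus1→City: bottleneck 6, flow now 17.
No augmenting path remains; maximum flow = 17.
By max-flow min-cut, the minimum cut capacity equals the max flow.
In the residual graph, reachable from Plant: {Plant, Bus3, Sub2, Bus2, Sub1, Bus4, Sub4}.
Min-cut edges: Bus4→Sub3 (7), Bus4→Bus1 (6), Sub4→City (4); capacity 7 + 6 + 4 = 17.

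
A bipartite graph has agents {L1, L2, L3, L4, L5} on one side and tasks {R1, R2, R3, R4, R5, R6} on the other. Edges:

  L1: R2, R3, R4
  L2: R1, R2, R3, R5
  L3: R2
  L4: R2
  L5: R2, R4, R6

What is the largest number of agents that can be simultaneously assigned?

4

Unit-capacity flow: source→left, listed edges, right→sink; max matching = max flow.
Augmenting path L1→R2 (+1); matched 1.
Augmenting path L2→R1 (+1); matched 2.
Augmenting path L5→R4 (+1); matched 3.
Augmenting path L3→R2→L1→R3 (+1); matched 4.
No augmenting path remains; maximum matching = 4.
König certificate: {L1, L2, L5, R2} is a vertex cover of size 4 (every listed pair touches it), so no matching can be larger.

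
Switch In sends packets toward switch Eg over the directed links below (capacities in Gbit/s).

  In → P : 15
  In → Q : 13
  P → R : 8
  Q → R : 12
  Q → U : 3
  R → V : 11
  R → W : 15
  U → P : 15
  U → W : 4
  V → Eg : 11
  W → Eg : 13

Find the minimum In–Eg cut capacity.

Augment In→P→R→V→Eg: bottleneck 8, flow now 8.
Augment In→Q→R→V→Eg: bottleneck 3, flow now 11.
Augment In→Q→R→W→Eg: bottleneck 9, flow now 20.
Augment In→Q→U→W→Eg: bottleneck 1, flow now 21.
No augmenting path remains; maximum flow = 21.
By max-flow min-cut, the minimum cut capacity equals the max flow.
In the residual graph, reachable from In: {In, P}.
Min-cut edges: In→Q (13), P→R (8); capacity 13 + 8 = 21.

21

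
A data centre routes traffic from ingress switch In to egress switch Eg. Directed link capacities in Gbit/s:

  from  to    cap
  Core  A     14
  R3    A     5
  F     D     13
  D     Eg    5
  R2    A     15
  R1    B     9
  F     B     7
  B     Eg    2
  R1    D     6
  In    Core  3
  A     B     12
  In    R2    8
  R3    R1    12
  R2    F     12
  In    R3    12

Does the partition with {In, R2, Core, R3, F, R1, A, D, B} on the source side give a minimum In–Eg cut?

Given cut capacity: 5 + 2 = 7.
Augment In→R2→F→D→Eg: bottleneck 5, flow now 5.
Augment In→R2→F→B→Eg: bottleneck 2, flow now 7.
No augmenting path remains; maximum flow = 7.
Cut capacity 7 equals the max flow, so it is a minimum cut.

Yes — it is a minimum cut (capacity 7).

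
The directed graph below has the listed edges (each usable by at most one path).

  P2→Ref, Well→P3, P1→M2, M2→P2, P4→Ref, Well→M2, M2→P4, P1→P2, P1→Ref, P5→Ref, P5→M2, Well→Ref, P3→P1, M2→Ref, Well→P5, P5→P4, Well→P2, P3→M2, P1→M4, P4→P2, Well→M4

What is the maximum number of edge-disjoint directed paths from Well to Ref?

5

Assign every edge capacity 1; by Menger, the answer equals the max flow.
Path Well→Ref (+1); total 1.
Path Well→P5→Ref (+1); total 2.
Path Well→M2→Ref (+1); total 3.
Path Well→P2→Ref (+1); total 4.
Path Well→P3→P1→Ref (+1); total 5.
No residual Well→Ref path; max flow = 5.
Certifying cut of size 5: {Well→M2, Well→P2, Well→P3, Well→P5, Well→Ref}.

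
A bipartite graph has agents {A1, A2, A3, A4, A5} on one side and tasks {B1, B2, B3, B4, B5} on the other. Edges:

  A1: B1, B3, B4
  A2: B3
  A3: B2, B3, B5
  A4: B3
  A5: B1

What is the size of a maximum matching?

4

Unit-capacity flow: source→left, listed edges, right→sink; max matching = max flow.
Augmenting path A1→B1 (+1); matched 1.
Augmenting path A2→B3 (+1); matched 2.
Augmenting path A3→B2 (+1); matched 3.
Augmenting path A5→B1→A1→B4 (+1); matched 4.
No augmenting path remains; maximum matching = 4.
König certificate: {A1, A3, A5, B3} is a vertex cover of size 4 (every listed pair touches it), so no matching can be larger.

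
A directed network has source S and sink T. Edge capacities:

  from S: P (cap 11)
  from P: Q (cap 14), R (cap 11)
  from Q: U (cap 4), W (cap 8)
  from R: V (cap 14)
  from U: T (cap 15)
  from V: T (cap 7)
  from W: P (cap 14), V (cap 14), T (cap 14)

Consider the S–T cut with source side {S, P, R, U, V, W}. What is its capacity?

Edges leaving {S, P, R, U, V, W}: P→Q (14), U→T (15), V→T (7), W→T (14).
Cut capacity = 14 + 15 + 7 + 14 = 50.

50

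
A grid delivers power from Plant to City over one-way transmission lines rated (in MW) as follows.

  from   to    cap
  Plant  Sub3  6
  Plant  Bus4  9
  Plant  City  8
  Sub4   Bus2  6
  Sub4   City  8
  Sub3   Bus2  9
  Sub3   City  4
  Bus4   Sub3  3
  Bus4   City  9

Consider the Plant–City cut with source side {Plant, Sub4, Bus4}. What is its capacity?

Edges leaving {Plant, Sub4, Bus4}: Plant→Sub3 (6), Plant→City (8), Sub4→Bus2 (6), Sub4→City (8), Bus4→Sub3 (3), Bus4→City (9).
Cut capacity = 6 + 8 + 6 + 8 + 3 + 9 = 40.

40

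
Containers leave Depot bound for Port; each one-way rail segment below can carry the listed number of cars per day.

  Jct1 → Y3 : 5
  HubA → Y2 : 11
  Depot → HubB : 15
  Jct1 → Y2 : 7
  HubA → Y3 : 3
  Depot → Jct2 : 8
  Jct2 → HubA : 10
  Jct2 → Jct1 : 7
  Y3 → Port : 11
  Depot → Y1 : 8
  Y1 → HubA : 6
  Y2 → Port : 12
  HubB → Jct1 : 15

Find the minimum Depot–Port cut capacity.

Augment Depot→Y1→HubA→Y3→Port: bottleneck 3, flow now 3.
Augment Depot→Y1→HubA→Y2→Port: bottleneck 3, flow now 6.
Augment Depot→HubB→Jct1→Y3→Port: bottleneck 5, flow now 11.
Augment Depot→HubB→Jct1→Y2→Port: bottleneck 7, flow now 18.
Augment Depot→Jct2→HubA→Y2→Port: bottleneck 2, flow now 20.
No augmenting path remains; maximum flow = 20.
By max-flow min-cut, the minimum cut capacity equals the max flow.
In the residual graph, reachable from Depot: {Depot, Y1, HubB, Jct2, Jct1, HubA, Y2}.
Min-cut edges: Jct1→Y3 (5), HubA→Y3 (3), Y2→Port (12); capacity 5 + 3 + 12 = 20.

20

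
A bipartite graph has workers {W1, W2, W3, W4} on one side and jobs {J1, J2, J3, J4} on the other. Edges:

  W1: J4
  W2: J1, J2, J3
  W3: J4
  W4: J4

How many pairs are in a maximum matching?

Unit-capacity flow: source→left, listed edges, right→sink; max matching = max flow.
Augmenting path W1→J4 (+1); matched 1.
Augmenting path W2→J1 (+1); matched 2.
No augmenting path remains; maximum matching = 2.
König certificate: {W2, J4} is a vertex cover of size 2 (every listed pair touches it), so no matching can be larger.

2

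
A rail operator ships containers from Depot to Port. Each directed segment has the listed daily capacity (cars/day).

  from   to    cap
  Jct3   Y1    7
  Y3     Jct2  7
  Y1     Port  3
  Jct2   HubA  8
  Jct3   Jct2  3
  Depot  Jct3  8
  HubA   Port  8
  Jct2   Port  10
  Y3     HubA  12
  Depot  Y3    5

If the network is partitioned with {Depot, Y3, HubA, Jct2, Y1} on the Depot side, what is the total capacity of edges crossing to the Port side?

29

Edges leaving {Depot, Y3, HubA, Jct2, Y1}: Depot→Jct3 (8), HubA→Port (8), Jct2→Port (10), Y1→Port (3).
Cut capacity = 8 + 8 + 10 + 3 = 29.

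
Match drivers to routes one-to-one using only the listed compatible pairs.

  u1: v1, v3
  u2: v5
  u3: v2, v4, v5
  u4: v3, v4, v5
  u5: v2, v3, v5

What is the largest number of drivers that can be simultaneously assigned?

Unit-capacity flow: source→left, listed edges, right→sink; max matching = max flow.
Augmenting path u1→v1 (+1); matched 1.
Augmenting path u2→v5 (+1); matched 2.
Augmenting path u3→v2 (+1); matched 3.
Augmenting path u4→v3 (+1); matched 4.
Augmenting path u5→v2→u3→v4 (+1); matched 5.
No augmenting path remains; maximum matching = 5.
König certificate: {u1, u2, u3, u4, u5} is a vertex cover of size 5 (every listed pair touches it), so no matching can be larger.

5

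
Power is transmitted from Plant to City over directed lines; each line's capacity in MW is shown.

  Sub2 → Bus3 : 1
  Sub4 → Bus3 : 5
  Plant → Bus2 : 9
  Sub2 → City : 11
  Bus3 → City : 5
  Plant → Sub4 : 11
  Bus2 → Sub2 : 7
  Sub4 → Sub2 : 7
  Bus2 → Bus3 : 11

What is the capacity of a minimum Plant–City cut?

16

Augment Plant→Bus2→Sub2→City: bottleneck 7, flow now 7.
Augment Plant→Bus2→Bus3→City: bottleneck 2, flow now 9.
Augment Plant→Sub4→Sub2→City: bottleneck 4, flow now 13.
Augment Plant→Sub4→Bus3→City: bottleneck 3, flow now 16.
No augmenting path remains; maximum flow = 16.
By max-flow min-cut, the minimum cut capacity equals the max flow.
In the residual graph, reachable from Plant: {Plant, Bus2, Sub4, Sub2, Bus3}.
Min-cut edges: Sub2→City (11), Bus3→City (5); capacity 11 + 5 = 16.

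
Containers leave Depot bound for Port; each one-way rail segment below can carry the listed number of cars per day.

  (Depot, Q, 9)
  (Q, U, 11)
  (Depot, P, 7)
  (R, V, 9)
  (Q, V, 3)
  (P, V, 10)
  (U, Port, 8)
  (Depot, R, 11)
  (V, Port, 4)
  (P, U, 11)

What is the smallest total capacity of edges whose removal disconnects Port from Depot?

Augment Depot→P→U→Port: bottleneck 7, flow now 7.
Augment Depot→Q→U→Port: bottleneck 1, flow now 8.
Augment Depot→Q→V→Port: bottleneck 3, flow now 11.
Augment Depot→R→V→Port: bottleneck 1, flow now 12.
No augmenting path remains; maximum flow = 12.
By max-flow min-cut, the minimum cut capacity equals the max flow.
In the residual graph, reachable from Depot: {Depot, P, Q, R, U, V}.
Min-cut edges: U→Port (8), V→Port (4); capacity 8 + 4 = 12.

12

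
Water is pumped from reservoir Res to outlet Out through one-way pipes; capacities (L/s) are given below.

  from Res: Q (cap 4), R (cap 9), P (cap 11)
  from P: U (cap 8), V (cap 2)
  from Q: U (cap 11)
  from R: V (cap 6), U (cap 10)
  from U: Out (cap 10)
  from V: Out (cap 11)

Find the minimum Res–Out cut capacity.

18

Augment Res→P→U→Out: bottleneck 8, flow now 8.
Augment Res→P→V→Out: bottleneck 2, flow now 10.
Augment Res→Q→U→Out: bottleneck 2, flow now 12.
Augment Res→R→V→Out: bottleneck 6, flow now 18.
No augmenting path remains; maximum flow = 18.
By max-flow min-cut, the minimum cut capacity equals the max flow.
In the residual graph, reachable from Res: {Res, P, Q, R, U}.
Min-cut edges: P→V (2), R→V (6), U→Out (10); capacity 2 + 6 + 10 = 18.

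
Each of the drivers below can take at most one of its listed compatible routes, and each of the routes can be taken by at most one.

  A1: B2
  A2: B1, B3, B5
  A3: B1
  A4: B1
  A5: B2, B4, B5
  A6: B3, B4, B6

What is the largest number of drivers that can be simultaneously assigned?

5

Unit-capacity flow: source→left, listed edges, right→sink; max matching = max flow.
Augmenting path A1→B2 (+1); matched 1.
Augmenting path A2→B1 (+1); matched 2.
Augmenting path A5→B4 (+1); matched 3.
Augmenting path A6→B3 (+1); matched 4.
Augmenting path A3→B1→A2→B5 (+1); matched 5.
No augmenting path remains; maximum matching = 5.
König certificate: {A1, A2, A5, A6, B1} is a vertex cover of size 5 (every listed pair touches it), so no matching can be larger.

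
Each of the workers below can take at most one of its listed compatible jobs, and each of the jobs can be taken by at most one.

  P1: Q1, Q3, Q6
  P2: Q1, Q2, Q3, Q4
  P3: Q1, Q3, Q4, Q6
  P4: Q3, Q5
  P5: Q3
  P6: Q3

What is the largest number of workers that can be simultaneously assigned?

Unit-capacity flow: source→left, listed edges, right→sink; max matching = max flow.
Augmenting path P1→Q1 (+1); matched 1.
Augmenting path P2→Q2 (+1); matched 2.
Augmenting path P3→Q3 (+1); matched 3.
Augmenting path P4→Q5 (+1); matched 4.
Augmenting path P5→Q3→P3→Q4 (+1); matched 5.
No augmenting path remains; maximum matching = 5.
König certificate: {P1, P2, P3, P4, Q3} is a vertex cover of size 5 (every listed pair touches it), so no matching can be larger.

5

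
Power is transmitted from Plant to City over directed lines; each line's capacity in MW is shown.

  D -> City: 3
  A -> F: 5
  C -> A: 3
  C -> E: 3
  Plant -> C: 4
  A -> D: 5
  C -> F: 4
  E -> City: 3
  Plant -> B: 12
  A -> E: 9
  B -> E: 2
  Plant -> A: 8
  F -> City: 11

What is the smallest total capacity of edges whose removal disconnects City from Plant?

Augment Plant→A→D→City: bottleneck 3, flow now 3.
Augment Plant→A→E→City: bottleneck 3, flow now 6.
Augment Plant→A→F→City: bottleneck 2, flow now 8.
Augment Plant→C→F→City: bottleneck 4, flow now 12.
Augment Plant→B→E→A→F→City: bottleneck 2, flow now 14. (uses reverse residual edge)
No augmenting path remains; maximum flow = 14.
By max-flow min-cut, the minimum cut capacity equals the max flow.
In the residual graph, reachable from Plant: {Plant, B}.
Min-cut edges: Plant→A (8), Plant→C (4), B→E (2); capacity 8 + 4 + 2 = 14.

14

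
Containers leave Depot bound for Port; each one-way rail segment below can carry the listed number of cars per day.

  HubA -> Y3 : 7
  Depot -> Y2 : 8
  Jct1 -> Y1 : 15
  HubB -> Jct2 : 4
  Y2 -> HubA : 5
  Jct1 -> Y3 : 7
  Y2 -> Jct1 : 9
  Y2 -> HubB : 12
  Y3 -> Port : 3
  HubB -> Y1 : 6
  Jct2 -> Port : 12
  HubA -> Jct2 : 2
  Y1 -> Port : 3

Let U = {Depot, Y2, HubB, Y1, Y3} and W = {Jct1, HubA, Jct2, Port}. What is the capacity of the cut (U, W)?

Edges leaving {Depot, Y2, HubB, Y1, Y3}: Y2→Jct1 (9), Y2→HubA (5), HubB→Jct2 (4), Y1→Port (3), Y3→Port (3).
Cut capacity = 9 + 5 + 4 + 3 + 3 = 24.

24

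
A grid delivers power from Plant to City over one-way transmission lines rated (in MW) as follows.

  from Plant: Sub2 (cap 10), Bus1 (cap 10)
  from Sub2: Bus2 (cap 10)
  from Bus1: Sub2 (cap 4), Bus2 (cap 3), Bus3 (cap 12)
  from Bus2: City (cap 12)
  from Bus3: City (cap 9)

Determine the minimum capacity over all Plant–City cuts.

20

Augment Plant→Sub2→Bus2→City: bottleneck 10, flow now 10.
Augment Plant→Bus1→Bus2→City: bottleneck 2, flow now 12.
Augment Plant→Bus1→Bus3→City: bottleneck 8, flow now 20.
No augmenting path remains; maximum flow = 20.
By max-flow min-cut, the minimum cut capacity equals the max flow.
In the residual graph, reachable from Plant: {Plant}.
Min-cut edges: Plant→Sub2 (10), Plant→Bus1 (10); capacity 10 + 10 = 20.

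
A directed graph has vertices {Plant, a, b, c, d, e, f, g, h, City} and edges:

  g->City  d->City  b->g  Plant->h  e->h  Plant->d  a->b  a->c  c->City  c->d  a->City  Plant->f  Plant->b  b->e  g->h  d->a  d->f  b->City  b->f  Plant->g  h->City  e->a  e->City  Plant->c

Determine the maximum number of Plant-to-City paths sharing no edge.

5

Assign every edge capacity 1; by Menger, the answer equals the max flow.
Path Plant→b→City (+1); total 1.
Path Plant→c→City (+1); total 2.
Path Plant→d→City (+1); total 3.
Path Plant→g→City (+1); total 4.
Path Plant→h→City (+1); total 5.
No residual Plant→City path; max flow = 5.
Certifying cut of size 5: {Plant→b, Plant→c, Plant→d, Plant→g, Plant→h}.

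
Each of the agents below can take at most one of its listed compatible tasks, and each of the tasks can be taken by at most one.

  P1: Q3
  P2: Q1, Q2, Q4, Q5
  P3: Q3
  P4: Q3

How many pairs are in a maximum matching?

Unit-capacity flow: source→left, listed edges, right→sink; max matching = max flow.
Augmenting path P1→Q3 (+1); matched 1.
Augmenting path P2→Q1 (+1); matched 2.
No augmenting path remains; maximum matching = 2.
König certificate: {P2, Q3} is a vertex cover of size 2 (every listed pair touches it), so no matching can be larger.

2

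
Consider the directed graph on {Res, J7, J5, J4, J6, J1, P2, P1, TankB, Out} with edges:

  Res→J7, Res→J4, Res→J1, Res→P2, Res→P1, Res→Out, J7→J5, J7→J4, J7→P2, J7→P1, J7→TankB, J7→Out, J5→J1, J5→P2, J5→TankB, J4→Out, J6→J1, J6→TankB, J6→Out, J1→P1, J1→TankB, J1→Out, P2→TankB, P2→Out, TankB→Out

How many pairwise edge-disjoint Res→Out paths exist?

Assign every edge capacity 1; by Menger, the answer equals the max flow.
Path Res→Out (+1); total 1.
Path Res→J7→Out (+1); total 2.
Path Res→J4→Out (+1); total 3.
Path Res→J1→Out (+1); total 4.
Path Res→P2→Out (+1); total 5.
No residual Res→Out path; max flow = 5.
Certifying cut of size 5: {Res→J1, Res→J4, Res→J7, Res→Out, Res→P2}.

5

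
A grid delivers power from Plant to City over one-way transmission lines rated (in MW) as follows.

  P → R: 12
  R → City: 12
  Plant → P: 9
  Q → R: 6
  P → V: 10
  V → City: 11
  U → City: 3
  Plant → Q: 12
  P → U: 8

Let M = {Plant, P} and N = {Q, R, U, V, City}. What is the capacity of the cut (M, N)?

Edges leaving {Plant, P}: Plant→Q (12), P→R (12), P→U (8), P→V (10).
Cut capacity = 12 + 12 + 8 + 10 = 42.

42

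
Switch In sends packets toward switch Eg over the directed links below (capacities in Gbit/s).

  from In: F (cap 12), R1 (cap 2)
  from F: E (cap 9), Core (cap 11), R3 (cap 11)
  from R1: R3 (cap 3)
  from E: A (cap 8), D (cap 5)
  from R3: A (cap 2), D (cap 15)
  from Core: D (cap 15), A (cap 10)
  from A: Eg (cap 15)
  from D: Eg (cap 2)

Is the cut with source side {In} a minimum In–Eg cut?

Yes — it is a minimum cut (capacity 14).

Given cut capacity: 12 + 2 = 14.
Augment In→F→E→A→Eg: bottleneck 8, flow now 8.
Augment In→F→E→D→Eg: bottleneck 1, flow now 9.
Augment In→F→R3→A→Eg: bottleneck 2, flow now 11.
Augment In→F→R3→D→Eg: bottleneck 1, flow now 12.
Augment In→R1→R3→F→Core→A→Eg: bottleneck 2, flow now 14. (uses reverse residual edge)
No augmenting path remains; maximum flow = 14.
Cut capacity 14 equals the max flow, so it is a minimum cut.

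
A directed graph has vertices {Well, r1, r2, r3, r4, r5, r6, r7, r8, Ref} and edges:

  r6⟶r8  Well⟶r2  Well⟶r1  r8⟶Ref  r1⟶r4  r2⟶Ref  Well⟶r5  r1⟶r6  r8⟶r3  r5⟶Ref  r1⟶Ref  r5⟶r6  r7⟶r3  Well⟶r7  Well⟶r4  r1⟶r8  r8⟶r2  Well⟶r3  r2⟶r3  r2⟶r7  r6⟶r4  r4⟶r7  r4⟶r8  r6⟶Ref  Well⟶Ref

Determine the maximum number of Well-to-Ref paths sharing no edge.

5

Assign every edge capacity 1; by Menger, the answer equals the max flow.
Path Well→Ref (+1); total 1.
Path Well→r1→Ref (+1); total 2.
Path Well→r2→Ref (+1); total 3.
Path Well→r5→Ref (+1); total 4.
Path Well→r4→r8→Ref (+1); total 5.
No residual Well→Ref path; max flow = 5.
Certifying cut of size 5: {Well→Ref, Well→r1, Well→r2, Well→r4, Well→r5}.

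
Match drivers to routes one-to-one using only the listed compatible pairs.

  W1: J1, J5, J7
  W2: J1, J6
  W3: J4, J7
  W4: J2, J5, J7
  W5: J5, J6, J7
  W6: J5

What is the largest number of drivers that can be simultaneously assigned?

Unit-capacity flow: source→left, listed edges, right→sink; max matching = max flow.
Augmenting path W1→J1 (+1); matched 1.
Augmenting path W2→J6 (+1); matched 2.
Augmenting path W3→J4 (+1); matched 3.
Augmenting path W4→J2 (+1); matched 4.
Augmenting path W5→J5 (+1); matched 5.
Augmenting path W6→J5→W5→J7 (+1); matched 6.
No augmenting path remains; maximum matching = 6.
König certificate: {W1, W2, W3, W4, W5, W6} is a vertex cover of size 6 (every listed pair touches it), so no matching can be larger.

6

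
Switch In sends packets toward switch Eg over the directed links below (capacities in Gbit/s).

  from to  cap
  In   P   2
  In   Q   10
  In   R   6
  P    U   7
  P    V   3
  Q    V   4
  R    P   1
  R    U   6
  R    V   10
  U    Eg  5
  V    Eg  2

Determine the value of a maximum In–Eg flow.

7

Augment In→P→U→Eg: bottleneck 2, flow now 2.
Augment In→Q→V→Eg: bottleneck 2, flow now 4.
Augment In→R→U→Eg: bottleneck 3, flow now 7.
No augmenting path remains; maximum flow = 7.
In the residual graph, reachable from In: {In, P, Q, R, U, V}.
Min-cut edges: U→Eg (5), V→Eg (2); capacity 5 + 2 = 7.
This cut is saturated, so no flow can exceed 7.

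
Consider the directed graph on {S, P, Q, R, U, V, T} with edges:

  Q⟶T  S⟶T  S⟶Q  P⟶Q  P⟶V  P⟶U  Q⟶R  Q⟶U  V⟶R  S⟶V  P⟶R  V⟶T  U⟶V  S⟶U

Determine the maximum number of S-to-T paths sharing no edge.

3

Assign every edge capacity 1; by Menger, the answer equals the max flow.
Path S→T (+1); total 1.
Path S→Q→T (+1); total 2.
Path S→V→T (+1); total 3.
No residual S→T path; max flow = 3.
Certifying cut of size 3: {S→Q, S→T, V→T}.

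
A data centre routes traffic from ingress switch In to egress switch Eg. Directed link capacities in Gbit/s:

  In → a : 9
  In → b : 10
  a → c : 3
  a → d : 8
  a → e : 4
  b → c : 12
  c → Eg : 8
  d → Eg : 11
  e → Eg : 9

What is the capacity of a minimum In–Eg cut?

17

Augment In→a→c→Eg: bottleneck 3, flow now 3.
Augment In→a→d→Eg: bottleneck 6, flow now 9.
Augment In→b→c→Eg: bottleneck 5, flow now 14.
Augment In→b→c→a→d→Eg: bottleneck 2, flow now 16. (uses reverse residual edge)
Augment In→b→c→a→e→Eg: bottleneck 1, flow now 17. (uses reverse residual edge)
No augmenting path remains; maximum flow = 17.
By max-flow min-cut, the minimum cut capacity equals the max flow.
In the residual graph, reachable from In: {In, b, c}.
Min-cut edges: In→a (9), c→Eg (8); capacity 9 + 8 = 17.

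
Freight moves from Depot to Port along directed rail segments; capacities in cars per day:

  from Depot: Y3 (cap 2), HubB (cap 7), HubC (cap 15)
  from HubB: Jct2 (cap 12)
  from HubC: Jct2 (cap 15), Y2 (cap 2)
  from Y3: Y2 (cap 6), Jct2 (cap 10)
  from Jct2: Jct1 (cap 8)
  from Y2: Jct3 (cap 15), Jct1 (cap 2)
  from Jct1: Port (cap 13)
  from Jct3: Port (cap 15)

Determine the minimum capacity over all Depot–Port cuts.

Augment Depot→HubB→Jct2→Jct1→Port: bottleneck 7, flow now 7.
Augment Depot→HubC→Jct2→Jct1→Port: bottleneck 1, flow now 8.
Augment Depot→HubC→Y2→Jct1→Port: bottleneck 2, flow now 10.
Augment Depot→Y3→Y2→Jct3→Port: bottleneck 2, flow now 12.
No augmenting path remains; maximum flow = 12.
By max-flow min-cut, the minimum cut capacity equals the max flow.
In the residual graph, reachable from Depot: {Depot, HubB, HubC, Jct2}.
Min-cut edges: Depot→Y3 (2), HubC→Y2 (2), Jct2→Jct1 (8); capacity 2 + 2 + 8 = 12.

12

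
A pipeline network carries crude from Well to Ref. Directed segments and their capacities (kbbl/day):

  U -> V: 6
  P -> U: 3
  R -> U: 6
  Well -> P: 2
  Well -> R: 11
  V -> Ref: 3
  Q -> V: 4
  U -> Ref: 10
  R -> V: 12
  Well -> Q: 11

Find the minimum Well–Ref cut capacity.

Augment Well→P→U→Ref: bottleneck 2, flow now 2.
Augment Well→Q→V→Ref: bottleneck 3, flow now 5.
Augment Well→R→U→Ref: bottleneck 6, flow now 11.
No augmenting path remains; maximum flow = 11.
By max-flow min-cut, the minimum cut capacity equals the max flow.
In the residual graph, reachable from Well: {Well, Q, R, V}.
Min-cut edges: Well→P (2), R→U (6), V→Ref (3); capacity 2 + 6 + 3 = 11.

11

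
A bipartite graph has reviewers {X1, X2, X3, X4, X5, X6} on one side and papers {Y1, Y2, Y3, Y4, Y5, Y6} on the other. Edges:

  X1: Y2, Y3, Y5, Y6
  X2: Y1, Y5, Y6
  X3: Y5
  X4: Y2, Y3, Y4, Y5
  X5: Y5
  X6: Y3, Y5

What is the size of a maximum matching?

5

Unit-capacity flow: source→left, listed edges, right→sink; max matching = max flow.
Augmenting path X1→Y2 (+1); matched 1.
Augmenting path X2→Y1 (+1); matched 2.
Augmenting path X3→Y5 (+1); matched 3.
Augmenting path X4→Y3 (+1); matched 4.
Augmenting path X6→Y3→X4→Y4 (+1); matched 5.
No augmenting path remains; maximum matching = 5.
König certificate: {X1, X2, X4, X6, Y5} is a vertex cover of size 5 (every listed pair touches it), so no matching can be larger.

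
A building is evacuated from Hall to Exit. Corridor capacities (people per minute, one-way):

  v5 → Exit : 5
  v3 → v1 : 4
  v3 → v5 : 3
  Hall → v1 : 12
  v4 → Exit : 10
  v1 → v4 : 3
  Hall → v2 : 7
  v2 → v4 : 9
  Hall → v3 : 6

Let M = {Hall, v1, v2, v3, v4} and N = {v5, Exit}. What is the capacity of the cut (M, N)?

13

Edges leaving {Hall, v1, v2, v3, v4}: v3→v5 (3), v4→Exit (10).
Cut capacity = 3 + 10 = 13.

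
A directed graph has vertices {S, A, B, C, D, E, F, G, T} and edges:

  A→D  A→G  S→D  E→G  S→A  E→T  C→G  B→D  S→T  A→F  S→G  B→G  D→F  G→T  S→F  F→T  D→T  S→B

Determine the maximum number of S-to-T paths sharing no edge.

4

Assign every edge capacity 1; by Menger, the answer equals the max flow.
Path S→T (+1); total 1.
Path S→D→T (+1); total 2.
Path S→F→T (+1); total 3.
Path S→G→T (+1); total 4.
No residual S→T path; max flow = 4.
Certifying cut of size 4: {D→T, F→T, G→T, S→T}.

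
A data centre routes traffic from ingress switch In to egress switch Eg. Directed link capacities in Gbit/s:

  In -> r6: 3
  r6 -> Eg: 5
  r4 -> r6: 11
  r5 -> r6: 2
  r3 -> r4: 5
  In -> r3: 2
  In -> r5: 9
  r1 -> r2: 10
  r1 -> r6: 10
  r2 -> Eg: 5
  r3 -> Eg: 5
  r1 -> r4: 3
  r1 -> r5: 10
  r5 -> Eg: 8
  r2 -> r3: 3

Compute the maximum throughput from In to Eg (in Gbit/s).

14

Augment In→r3→Eg: bottleneck 2, flow now 2.
Augment In→r5→Eg: bottleneck 8, flow now 10.
Augment In→r6→Eg: bottleneck 3, flow now 13.
Augment In→r5→r6→Eg: bottleneck 1, flow now 14.
No augmenting path remains; maximum flow = 14.
In the residual graph, reachable from In: {In}.
Min-cut edges: In→r3 (2), In→r5 (9), In→r6 (3); capacity 2 + 9 + 3 = 14.
This cut is saturated, so no flow can exceed 14.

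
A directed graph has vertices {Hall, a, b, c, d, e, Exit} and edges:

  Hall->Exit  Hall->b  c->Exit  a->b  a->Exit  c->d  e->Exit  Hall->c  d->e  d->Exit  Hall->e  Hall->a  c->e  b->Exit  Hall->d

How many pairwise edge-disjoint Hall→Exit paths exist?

Assign every edge capacity 1; by Menger, the answer equals the max flow.
Path Hall→Exit (+1); total 1.
Path Hall→a→Exit (+1); total 2.
Path Hall→b→Exit (+1); total 3.
Path Hall→c→Exit (+1); total 4.
Path Hall→d→Exit (+1); total 5.
Path Hall→e→Exit (+1); total 6.
No residual Hall→Exit path; max flow = 6.
Certifying cut of size 6: {Hall→Exit, Hall→a, Hall→b, Hall→c, Hall→d, Hall→e}.

6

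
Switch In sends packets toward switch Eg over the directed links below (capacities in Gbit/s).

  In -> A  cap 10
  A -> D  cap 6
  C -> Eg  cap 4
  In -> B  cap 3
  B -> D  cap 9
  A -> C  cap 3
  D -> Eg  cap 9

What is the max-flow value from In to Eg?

Augment In→A→C→Eg: bottleneck 3, flow now 3.
Augment In→A→D→Eg: bottleneck 6, flow now 9.
Augment In→B→D→Eg: bottleneck 3, flow now 12.
No augmenting path remains; maximum flow = 12.
In the residual graph, reachable from In: {In, A}.
Min-cut edges: In→B (3), A→C (3), A→D (6); capacity 3 + 3 + 6 = 12.
This cut is saturated, so no flow can exceed 12.

12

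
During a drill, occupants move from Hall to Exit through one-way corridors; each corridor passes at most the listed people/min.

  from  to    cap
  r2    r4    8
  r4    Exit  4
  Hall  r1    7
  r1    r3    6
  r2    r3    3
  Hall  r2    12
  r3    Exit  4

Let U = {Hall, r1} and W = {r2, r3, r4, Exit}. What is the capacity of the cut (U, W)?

Edges leaving {Hall, r1}: Hall→r2 (12), r1→r3 (6).
Cut capacity = 12 + 6 = 18.

18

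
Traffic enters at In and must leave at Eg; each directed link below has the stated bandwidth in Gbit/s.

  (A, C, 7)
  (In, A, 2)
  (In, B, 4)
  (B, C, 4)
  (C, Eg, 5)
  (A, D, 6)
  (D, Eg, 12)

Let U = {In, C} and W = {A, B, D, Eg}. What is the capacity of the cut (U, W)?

Edges leaving {In, C}: In→A (2), In→B (4), C→Eg (5).
Cut capacity = 2 + 4 + 5 = 11.

11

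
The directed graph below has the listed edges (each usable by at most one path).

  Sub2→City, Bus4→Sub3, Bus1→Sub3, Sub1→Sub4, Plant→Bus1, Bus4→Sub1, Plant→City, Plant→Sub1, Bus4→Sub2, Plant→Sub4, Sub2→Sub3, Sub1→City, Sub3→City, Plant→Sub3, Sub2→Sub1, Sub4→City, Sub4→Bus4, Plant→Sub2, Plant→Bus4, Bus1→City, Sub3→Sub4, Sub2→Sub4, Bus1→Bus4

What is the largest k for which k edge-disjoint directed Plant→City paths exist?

6

Assign every edge capacity 1; by Menger, the answer equals the max flow.
Path Plant→City (+1); total 1.
Path Plant→Bus1→City (+1); total 2.
Path Plant→Sub2→City (+1); total 3.
Path Plant→Sub1→City (+1); total 4.
Path Plant→Sub4→City (+1); total 5.
Path Plant→Sub3→City (+1); total 6.
No residual Plant→City path; max flow = 6.
Certifying cut of size 6: {Plant→Bus1, Plant→City, Sub1→City, Sub2→City, Sub3→City, Sub4→City}.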